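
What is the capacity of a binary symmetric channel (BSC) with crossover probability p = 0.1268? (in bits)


H(p) = -p*log2(p) - (1-p)*log2(1-p) = -0.1268*log2(0.1268) - 0.8732*log2(0.8732) = 0.377785 + 0.170812 = 0.5486. C = 1 - H(p) = 1 - 0.5486 = 0.4514

0.4514 bits


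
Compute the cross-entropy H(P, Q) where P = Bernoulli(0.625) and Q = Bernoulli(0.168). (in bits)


H(P,Q) = -p*log2(q) - (1-p)*log2(1-q). -0.625*log2(0.168) = 1.608417; -0.375*log2(0.832) = 0.099504. H(P,Q) = 1.608417 + 0.099504 = 1.7079

1.7079 bits


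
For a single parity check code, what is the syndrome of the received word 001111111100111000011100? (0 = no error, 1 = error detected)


Syndrome = XOR of all bits = 0 XOR 0 XOR 1 XOR 1 XOR 1 XOR 1 XOR 1 XOR 1 XOR 1 XOR 1 XOR 0 XOR 0 XOR 1 XOR 1 XOR 1 XOR 0 XOR 0 XOR 0 XOR 0 XOR 1 XOR 1 XOR 1 XOR 0 XOR 0 = 0

0


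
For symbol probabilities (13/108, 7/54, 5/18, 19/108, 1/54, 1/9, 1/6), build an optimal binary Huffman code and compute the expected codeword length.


Huffman construction (repeatedly merge the two least-probable nodes; each merge adds 1 bit to every symbol beneath it): 1/54 + 1/9 = 7/54; 13/108 + 7/54 = 1/4; 7/54 + 1/6 = 8/27; 19/108 + 1/4 = 23/54; 5/18 + 8/27 = 31/54; 23/54 + 31/54 = 1. Resulting codeword lengths (in the order the probabilities were given): (3, 3, 2, 2, 4, 4, 3). L_avg = sum(p_i * l_i) = 13/108*3 + 7/54*3 + 5/18*2 + 19/108*2 + 1/54*4 + 1/9*4 + 1/6*3 = 289/108 = 2.6759

2.6759 bits


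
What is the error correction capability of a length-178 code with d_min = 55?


Correction capability = floor((d-1)/2) = floor((55-1)/2) = 27

27 errors


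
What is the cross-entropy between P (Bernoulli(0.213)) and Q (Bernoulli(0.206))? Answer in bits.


H(P,Q) = -p*log2(q) - (1-p)*log2(1-q). -0.213*log2(0.206) = 0.485487; -0.787*log2(0.794) = 0.261905. H(P,Q) = 0.485487 + 0.261905 = 0.7474

0.7474 bits


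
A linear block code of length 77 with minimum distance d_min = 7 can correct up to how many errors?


Correction capability = floor((d-1)/2) = floor((7-1)/2) = 3

3 errors


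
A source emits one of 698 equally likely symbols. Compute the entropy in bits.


H = log2(n) = log2(698) = 9.4471

9.4471 bits


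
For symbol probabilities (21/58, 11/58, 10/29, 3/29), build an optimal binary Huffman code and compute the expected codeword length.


Huffman construction (repeatedly merge the two least-probable nodes; each merge adds 1 bit to every symbol beneath it): 3/29 + 11/58 = 17/58; 17/58 + 10/29 = 37/58; 21/58 + 37/58 = 1. Resulting codeword lengths (in the order the probabilities were given): (1, 3, 2, 3). L_avg = sum(p_i * l_i) = 21/58*1 + 11/58*3 + 10/29*2 + 3/29*3 = 56/29 = 1.931

1.931 bits


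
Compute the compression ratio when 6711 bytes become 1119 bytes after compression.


Ratio = original / compressed = 6711 / 1119 = 5.9973

5.9973


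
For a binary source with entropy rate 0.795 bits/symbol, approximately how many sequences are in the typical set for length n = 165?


log2|A_typical| = nH = 165 * 0.795 = 131.175, so |A_typical| ~ 2^131.175 = 3.073e+39

3.073e+39


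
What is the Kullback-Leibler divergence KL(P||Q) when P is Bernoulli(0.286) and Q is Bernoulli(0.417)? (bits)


KL = p*log2(p/q) + (1-p)*log2((1-p)/(1-q)) = 0.286*log2(0.286/0.417) + 0.714*log2(0.714/0.583) = 0.0532

0.0532 bits


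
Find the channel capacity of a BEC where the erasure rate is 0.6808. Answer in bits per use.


C = 1 - epsilon = 1 - 0.6808 = 0.3192

0.3192 bits


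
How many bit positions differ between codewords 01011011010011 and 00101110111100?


Count differing positions: . ^ ^ ^ . ^ . ^ ^ . ^ ^ ^ ^ = 10 differences

10


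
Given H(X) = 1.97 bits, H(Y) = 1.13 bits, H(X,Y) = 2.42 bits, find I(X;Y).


I(X;Y) = H(X) + H(Y) - H(X,Y) = 1.97 + 1.13 - 2.42 = 0.68

0.68 bits


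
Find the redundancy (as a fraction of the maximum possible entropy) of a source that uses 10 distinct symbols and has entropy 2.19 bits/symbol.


H_max = log2(K) = log2(10) = 3.3219 bits/symbol. Redundancy = 1 - H/H_max = 1 - 2.19/3.3219 = 1 - 0.6593 = 0.3407

0.3407


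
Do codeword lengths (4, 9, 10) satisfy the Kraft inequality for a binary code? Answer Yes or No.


Kraft sum = sum(2^(-l_i)) = 0.0654, need <= 1. Result: satisfied (a binary prefix-free code with these lengths exists)

Yes


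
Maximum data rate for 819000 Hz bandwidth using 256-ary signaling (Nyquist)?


Rate = 2 * B * log2(M) = 2 * 819000 * 8.0 = 13104000.0

13104000.0 bps


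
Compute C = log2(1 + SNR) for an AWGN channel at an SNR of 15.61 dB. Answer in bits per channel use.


SNR_linear = 10^(15.61/10) = 36.3915; C = log2(1 + SNR_linear) = log2(1 + 36.3915) = 5.2246

5.2246 bits/channel use


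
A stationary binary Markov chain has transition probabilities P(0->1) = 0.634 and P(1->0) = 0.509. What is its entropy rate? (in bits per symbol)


Stationary distribution: pi_0 = p10/(p01+p10) = 0.4453, pi_1 = 0.5547. Entropy rate H' = pi_0*H(p01) + pi_1*H(p10) = 0.4453*0.9476 + 0.5547*0.9998 = 0.9765

0.9765 bits/symbol


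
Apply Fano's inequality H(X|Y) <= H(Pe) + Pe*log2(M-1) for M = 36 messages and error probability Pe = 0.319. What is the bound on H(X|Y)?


H(Pe) = -Pe*log2(Pe) - (1-Pe)*log2(1-Pe) = -0.319*log2(0.319) - 0.681*log2(0.681) = 0.525831 + 0.377460 = 0.9033. Pe*log2(M-1) = 0.319*log2(35) = 1.636241. Bound = H(Pe) + Pe*log2(M-1) = 0.525831 + 0.377460 + 1.636241 = 2.5395

2.5395 bits


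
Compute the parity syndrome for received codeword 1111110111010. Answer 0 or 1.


Syndrome = XOR of all bits = 1 XOR 1 XOR 1 XOR 1 XOR 1 XOR 1 XOR 0 XOR 1 XOR 1 XOR 1 XOR 0 XOR 1 XOR 0 = 0

0


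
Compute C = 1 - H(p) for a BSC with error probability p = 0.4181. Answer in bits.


H(p) = -p*log2(p) - (1-p)*log2(1-p) = -0.4181*log2(0.4181) - 0.5819*log2(0.5819) = 0.526003 + 0.454555 = 0.9806. C = 1 - H(p) = 1 - 0.9806 = 0.0194

0.0194 bits


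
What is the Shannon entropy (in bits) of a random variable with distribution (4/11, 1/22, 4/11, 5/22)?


H = -sum(p_i * log2(p_i)). Terms: -(4/11)*log2(4/11) = 0.530702; -(1/22)*log2(1/22) = 0.202701; -(4/11)*log2(4/11) = 0.530702; -(5/22)*log2(5/22) = 0.485796. H = 0.530702 + 0.202701 + 0.530702 + 0.485796 = 1.7499

1.7499 bits


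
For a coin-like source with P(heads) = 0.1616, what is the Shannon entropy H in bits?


H = -p*log2(p) - (1-p)*log2(1-p). -0.1616*log2(0.1616) = 0.424927; -0.8384*log2(0.8384) = 0.213196. H = 0.424927 + 0.213196 = 0.6381

0.6381 bits


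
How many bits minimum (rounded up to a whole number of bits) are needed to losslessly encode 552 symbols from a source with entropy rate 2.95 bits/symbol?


Minimum bits >= n * H = 552 * 2.95 = 1628.4, rounded up to a whole number of bits = 1629

1629 bits


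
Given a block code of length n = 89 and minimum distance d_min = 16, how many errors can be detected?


Detection capability = d_min - 1 = 16 - 1 = 15

15 errors


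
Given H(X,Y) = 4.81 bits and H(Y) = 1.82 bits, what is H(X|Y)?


H(X|Y) = H(X,Y) - H(Y) = 4.81 - 1.82 = 2.99

2.99 bits


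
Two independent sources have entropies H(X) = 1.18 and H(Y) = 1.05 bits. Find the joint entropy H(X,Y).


For independent variables, H(X,Y) = H(X) + H(Y) = 1.18 + 1.05 = 2.23

2.23 bits


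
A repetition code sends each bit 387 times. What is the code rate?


Rate = k/n = 1/387

1/387


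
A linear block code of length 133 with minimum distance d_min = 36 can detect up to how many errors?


Detection capability = d_min - 1 = 36 - 1 = 35

35 errors


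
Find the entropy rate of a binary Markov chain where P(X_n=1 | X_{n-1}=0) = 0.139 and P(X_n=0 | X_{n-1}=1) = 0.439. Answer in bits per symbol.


Stationary distribution: pi_0 = p10/(p01+p10) = 0.7595, pi_1 = 0.2405. Entropy rate H' = pi_0*H(p01) + pi_1*H(p10) = 0.7595*0.5816 + 0.2405*0.9892 = 0.6796

0.6796 bits/symbol


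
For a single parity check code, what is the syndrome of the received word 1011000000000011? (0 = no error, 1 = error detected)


Syndrome = XOR of all bits = 1 XOR 0 XOR 1 XOR 1 XOR 0 XOR 0 XOR 0 XOR 0 XOR 0 XOR 0 XOR 0 XOR 0 XOR 0 XOR 0 XOR 1 XOR 1 = 1

1


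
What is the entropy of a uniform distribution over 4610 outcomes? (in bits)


H = log2(n) = log2(4610) = 12.1706

12.1706 bits


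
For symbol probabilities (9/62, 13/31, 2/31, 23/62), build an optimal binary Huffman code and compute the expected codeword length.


Huffman construction (repeatedly merge the two least-probable nodes; each merge adds 1 bit to every symbol beneath it): 2/31 + 9/62 = 13/62; 13/62 + 23/62 = 18/31; 13/31 + 18/31 = 1. Resulting codeword lengths (in the order the probabilities were given): (3, 1, 3, 2). L_avg = sum(p_i * l_i) = 9/62*3 + 13/31*1 + 2/31*3 + 23/62*2 = 111/62 = 1.7903

1.7903 bits


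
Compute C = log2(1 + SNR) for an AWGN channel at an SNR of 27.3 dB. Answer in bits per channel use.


SNR_linear = 10^(27.3/10) = 537.0318; C = log2(1 + SNR_linear) = log2(1 + 537.0318) = 9.0715

9.0715 bits/channel use


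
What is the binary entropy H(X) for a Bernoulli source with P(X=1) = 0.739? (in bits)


H = -p*log2(p) - (1-p)*log2(1-p). -0.739*log2(0.739) = 0.322465; -0.261*log2(0.261) = 0.505786. H = 0.322465 + 0.505786 = 0.8283

0.8283 bits


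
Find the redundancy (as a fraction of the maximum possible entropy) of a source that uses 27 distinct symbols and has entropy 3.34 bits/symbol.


H_max = log2(K) = log2(27) = 4.7549 bits/symbol. Redundancy = 1 - H/H_max = 1 - 3.34/4.7549 = 1 - 0.7024 = 0.2976

0.2976


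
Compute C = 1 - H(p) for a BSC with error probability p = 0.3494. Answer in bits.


H(p) = -p*log2(p) - (1-p)*log2(1-p) = -0.3494*log2(0.3494) - 0.6506*log2(0.6506) = 0.530057 + 0.403474 = 0.9335. C = 1 - H(p) = 1 - 0.9335 = 0.0665

0.0665 bits


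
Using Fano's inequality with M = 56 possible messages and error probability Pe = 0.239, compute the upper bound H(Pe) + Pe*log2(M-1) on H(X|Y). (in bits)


H(Pe) = -Pe*log2(Pe) - (1-Pe)*log2(1-Pe) = -0.239*log2(0.239) - 0.761*log2(0.761) = 0.493515 + 0.299858 = 0.7934. Pe*log2(M-1) = 0.239*log2(55) = 1.381745. Bound = H(Pe) + Pe*log2(M-1) = 0.493515 + 0.299858 + 1.381745 = 2.1751

2.1751 bits


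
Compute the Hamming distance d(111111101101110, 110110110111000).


Count differing positions: . . ^ . . ^ . ^ ^ . ^ . ^ ^ . = 7 differences

7


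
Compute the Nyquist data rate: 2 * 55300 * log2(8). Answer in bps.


Rate = 2 * B * log2(M) = 2 * 55300 * 3.0 = 331800.0

331800.0 bps


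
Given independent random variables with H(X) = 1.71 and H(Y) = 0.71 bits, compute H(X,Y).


For independent variables, H(X,Y) = H(X) + H(Y) = 1.71 + 0.71 = 2.42

2.42 bits


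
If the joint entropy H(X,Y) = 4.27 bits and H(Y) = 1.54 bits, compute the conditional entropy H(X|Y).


H(X|Y) = H(X,Y) - H(Y) = 4.27 - 1.54 = 2.73

2.73 bits


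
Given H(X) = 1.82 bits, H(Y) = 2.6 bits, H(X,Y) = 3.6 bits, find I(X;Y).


I(X;Y) = H(X) + H(Y) - H(X,Y) = 1.82 + 2.6 - 3.6 = 0.82

0.82 bits


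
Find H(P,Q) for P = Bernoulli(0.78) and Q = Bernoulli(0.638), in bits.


H(P,Q) = -p*log2(q) - (1-p)*log2(1-q). -0.78*log2(0.638) = 0.505730; -0.22*log2(0.362) = 0.322506. H(P,Q) = 0.505730 + 0.322506 = 0.8282

0.8282 bits


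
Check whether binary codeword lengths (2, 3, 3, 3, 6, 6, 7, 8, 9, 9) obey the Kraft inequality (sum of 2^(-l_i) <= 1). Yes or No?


Kraft sum = sum(2^(-l_i)) = 0.6719, need <= 1. Result: satisfied (a binary prefix-free code with these lengths exists)

Yes


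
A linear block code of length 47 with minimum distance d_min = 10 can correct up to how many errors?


Correction capability = floor((d-1)/2) = floor((10-1)/2) = 4

4 errors


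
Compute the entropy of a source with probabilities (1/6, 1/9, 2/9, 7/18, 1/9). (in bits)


H = -sum(p_i * log2(p_i)). Terms: -(1/6)*log2(1/6) = 0.430827; -(1/9)*log2(1/9) = 0.352214; -(2/9)*log2(2/9) = 0.482206; -(7/18)*log2(7/18) = 0.529888; -(1/9)*log2(1/9) = 0.352214. H = 0.430827 + 0.352214 + 0.482206 + 0.529888 + 0.352214 = 2.1473

2.1473 bits


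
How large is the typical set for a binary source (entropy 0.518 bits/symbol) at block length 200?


log2|A_typical| = nH = 200 * 0.518 = 103.6, so |A_typical| ~ 2^103.6 = 1.537e+31

1.537e+31


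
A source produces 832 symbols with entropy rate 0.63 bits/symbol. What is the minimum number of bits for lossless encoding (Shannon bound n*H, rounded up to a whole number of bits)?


Minimum bits >= n * H = 832 * 0.63 = 524.16, rounded up to a whole number of bits = 525

525 bits


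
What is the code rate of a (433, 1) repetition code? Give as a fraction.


Rate = k/n = 1/433

1/433


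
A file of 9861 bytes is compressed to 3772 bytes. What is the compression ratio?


Ratio = original / compressed = 9861 / 3772 = 2.6143

2.6143


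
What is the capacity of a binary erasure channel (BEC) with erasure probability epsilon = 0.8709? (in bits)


C = 1 - epsilon = 1 - 0.8709 = 0.1291

0.1291 bits


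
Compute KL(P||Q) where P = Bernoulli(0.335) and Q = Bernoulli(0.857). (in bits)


KL = p*log2(p/q) + (1-p)*log2((1-p)/(1-q)) = 0.335*log2(0.335/0.857) + 0.665*log2(0.665/0.143) = 1.0206

1.0206 bits


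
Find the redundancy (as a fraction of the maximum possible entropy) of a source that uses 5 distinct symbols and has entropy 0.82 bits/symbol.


H_max = log2(K) = log2(5) = 2.3219 bits/symbol. Redundancy = 1 - H/H_max = 1 - 0.82/2.3219 = 1 - 0.3532 = 0.6468

0.6468


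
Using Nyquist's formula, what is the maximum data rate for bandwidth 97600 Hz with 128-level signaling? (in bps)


Rate = 2 * B * log2(M) = 2 * 97600 * 7.0 = 1366400.0

1366400.0 bps


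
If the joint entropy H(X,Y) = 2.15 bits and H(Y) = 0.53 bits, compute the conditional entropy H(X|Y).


H(X|Y) = H(X,Y) - H(Y) = 2.15 - 0.53 = 1.62

1.62 bits


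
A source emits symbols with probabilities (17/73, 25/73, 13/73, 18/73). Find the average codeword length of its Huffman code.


Huffman construction (repeatedly merge the two least-probable nodes; each merge adds 1 bit to every symbol beneath it): 13/73 + 17/73 = 30/73; 18/73 + 25/73 = 43/73; 30/73 + 43/73 = 1. Resulting codeword lengths (in the order the probabilities were given): (2, 2, 2, 2). L_avg = sum(p_i * l_i) = 17/73*2 + 25/73*2 + 13/73*2 + 18/73*2 = 2

2.0 bits


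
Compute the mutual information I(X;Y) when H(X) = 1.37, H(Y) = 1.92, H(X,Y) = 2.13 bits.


I(X;Y) = H(X) + H(Y) - H(X,Y) = 1.37 + 1.92 - 2.13 = 1.16

1.16 bits


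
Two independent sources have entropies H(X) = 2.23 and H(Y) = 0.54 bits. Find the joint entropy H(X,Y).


For independent variables, H(X,Y) = H(X) + H(Y) = 2.23 + 0.54 = 2.77

2.77 bits


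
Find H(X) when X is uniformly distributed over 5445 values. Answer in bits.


H = log2(n) = log2(5445) = 12.4107

12.4107 bits


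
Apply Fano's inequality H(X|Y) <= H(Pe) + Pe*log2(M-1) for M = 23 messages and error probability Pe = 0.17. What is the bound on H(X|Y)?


H(Pe) = -Pe*log2(Pe) - (1-Pe)*log2(1-Pe) = -0.17*log2(0.17) - 0.83*log2(0.83) = 0.434587 + 0.223118 = 0.6577. Pe*log2(M-1) = 0.17*log2(22) = 0.758103. Bound = H(Pe) + Pe*log2(M-1) = 0.434587 + 0.223118 + 0.758103 = 1.4158

1.4158 bits


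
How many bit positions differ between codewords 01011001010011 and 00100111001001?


Count differing positions: . ^ ^ ^ ^ ^ ^ . . ^ ^ . ^ . = 9 differences

9


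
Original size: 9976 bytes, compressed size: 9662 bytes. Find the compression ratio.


Ratio = original / compressed = 9976 / 9662 = 1.0325

1.0325


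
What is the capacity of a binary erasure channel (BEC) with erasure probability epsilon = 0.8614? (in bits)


C = 1 - epsilon = 1 - 0.8614 = 0.1386

0.1386 bits


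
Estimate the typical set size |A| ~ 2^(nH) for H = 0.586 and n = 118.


log2|A_typical| = nH = 118 * 0.586 = 69.148, so |A_typical| ~ 2^69.148 = 6.541e+20

6.541e+20


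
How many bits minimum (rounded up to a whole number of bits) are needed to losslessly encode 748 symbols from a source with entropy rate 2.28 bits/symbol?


Minimum bits >= n * H = 748 * 2.28 = 1705.44, rounded up to a whole number of bits = 1706

1706 bits


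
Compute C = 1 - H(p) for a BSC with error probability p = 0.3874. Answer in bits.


H(p) = -p*log2(p) - (1-p)*log2(1-p) = -0.3874*log2(0.3874) - 0.6126*log2(0.6126) = 0.530004 + 0.433098 = 0.9631. C = 1 - H(p) = 1 - 0.9631 = 0.0369

0.0369 bits


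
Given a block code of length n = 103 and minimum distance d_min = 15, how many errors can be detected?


Detection capability = d_min - 1 = 15 - 1 = 14

14 errors


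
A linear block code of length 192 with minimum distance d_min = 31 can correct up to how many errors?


Correction capability = floor((d-1)/2) = floor((31-1)/2) = 15

15 errors


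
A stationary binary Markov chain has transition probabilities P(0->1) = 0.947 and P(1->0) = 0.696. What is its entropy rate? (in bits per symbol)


Stationary distribution: pi_0 = p10/(p01+p10) = 0.4236, pi_1 = 0.5764. Entropy rate H' = pi_0*H(p01) + pi_1*H(p10) = 0.4236*0.299 + 0.5764*0.8861 = 0.6374

0.6374 bits/symbol


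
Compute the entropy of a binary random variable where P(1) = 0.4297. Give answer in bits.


H = -p*log2(p) - (1-p)*log2(1-p). -0.4297*log2(0.4297) = 0.523632; -0.5703*log2(0.5703) = 0.462061. H = 0.523632 + 0.462061 = 0.9857

0.9857 bits


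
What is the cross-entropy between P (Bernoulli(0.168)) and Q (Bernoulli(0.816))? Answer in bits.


H(P,Q) = -p*log2(q) - (1-p)*log2(1-q). -0.168*log2(0.816) = 0.049284; -0.832*log2(0.184) = 2.031929. H(P,Q) = 0.049284 + 2.031929 = 2.0812

2.0812 bits


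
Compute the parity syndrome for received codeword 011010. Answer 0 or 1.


Syndrome = XOR of all bits = 0 XOR 1 XOR 1 XOR 0 XOR 1 XOR 0 = 1

1


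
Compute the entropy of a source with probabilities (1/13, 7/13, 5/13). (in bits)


H = -sum(p_i * log2(p_i)). Terms: -(1/13)*log2(1/13) = 0.284649; -(7/13)*log2(7/13) = 0.480892; -(5/13)*log2(5/13) = 0.530197. H = 0.284649 + 0.480892 + 0.530197 = 1.2957

1.2957 bits


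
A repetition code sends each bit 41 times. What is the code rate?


Rate = k/n = 1/41

1/41


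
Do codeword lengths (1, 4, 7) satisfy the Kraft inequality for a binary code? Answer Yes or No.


Kraft sum = sum(2^(-l_i)) = 0.5703, need <= 1. Result: satisfied (a binary prefix-free code with these lengths exists)

Yes


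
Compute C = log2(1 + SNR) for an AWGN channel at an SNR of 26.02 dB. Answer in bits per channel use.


SNR_linear = 10^(26.02/10) = 399.9447; C = log2(1 + SNR_linear) = log2(1 + 399.9447) = 8.6473

8.6473 bits/channel use


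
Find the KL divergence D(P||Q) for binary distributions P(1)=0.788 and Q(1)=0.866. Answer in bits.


KL = p*log2(p/q) + (1-p)*log2((1-p)/(1-q)) = 0.788*log2(0.788/0.866) + 0.212*log2(0.212/0.134) = 0.033

0.033 bits


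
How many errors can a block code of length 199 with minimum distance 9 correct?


Correction capability = floor((d-1)/2) = floor((9-1)/2) = 4

4 errors


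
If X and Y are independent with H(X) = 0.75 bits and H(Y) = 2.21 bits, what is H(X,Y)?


For independent variables, H(X,Y) = H(X) + H(Y) = 0.75 + 2.21 = 2.96

2.96 bits


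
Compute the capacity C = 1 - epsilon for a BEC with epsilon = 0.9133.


C = 1 - epsilon = 1 - 0.9133 = 0.0867

0.0867 bits


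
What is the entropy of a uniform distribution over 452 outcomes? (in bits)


H = log2(n) = log2(452) = 8.8202

8.8202 bits


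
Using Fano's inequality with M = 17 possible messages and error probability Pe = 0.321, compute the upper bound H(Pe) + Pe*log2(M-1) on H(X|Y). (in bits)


H(Pe) = -Pe*log2(Pe) - (1-Pe)*log2(1-Pe) = -0.321*log2(0.321) - 0.679*log2(0.679) = 0.526233 + 0.379233 = 0.9055. Pe*log2(M-1) = 0.321*log2(16) = 1.284000. Bound = H(Pe) + Pe*log2(M-1) = 0.526233 + 0.379233 + 1.284000 = 2.1895

2.1895 bits


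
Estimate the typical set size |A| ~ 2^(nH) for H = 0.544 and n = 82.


log2|A_typical| = nH = 82 * 0.544 = 44.608, so |A_typical| ~ 2^44.608 = 2.681e+13

2.681e+13


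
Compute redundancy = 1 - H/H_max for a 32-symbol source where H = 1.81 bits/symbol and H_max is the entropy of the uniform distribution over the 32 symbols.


H_max = log2(K) = log2(32) = 5.0 bits/symbol. Redundancy = 1 - H/H_max = 1 - 1.81/5.0 = 1 - 0.362 = 0.638

0.638


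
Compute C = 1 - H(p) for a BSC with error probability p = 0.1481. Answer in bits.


H(p) = -p*log2(p) - (1-p)*log2(1-p) = -0.1481*log2(0.1481) - 0.8519*log2(0.8519) = 0.408068 + 0.196997 = 0.6051. C = 1 - H(p) = 1 - 0.6051 = 0.3949

0.3949 bits


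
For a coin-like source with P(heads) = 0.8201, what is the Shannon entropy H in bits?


H = -p*log2(p) - (1-p)*log2(1-p). -0.8201*log2(0.8201) = 0.234654; -0.1799*log2(0.1799) = 0.445204. H = 0.234654 + 0.445204 = 0.6799

0.6799 bits


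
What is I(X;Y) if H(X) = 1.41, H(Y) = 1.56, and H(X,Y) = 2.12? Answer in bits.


I(X;Y) = H(X) + H(Y) - H(X,Y) = 1.41 + 1.56 - 2.12 = 0.85

0.85 bits


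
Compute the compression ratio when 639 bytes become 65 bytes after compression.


Ratio = original / compressed = 639 / 65 = 9.8308

9.8308


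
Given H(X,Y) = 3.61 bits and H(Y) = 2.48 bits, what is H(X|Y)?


H(X|Y) = H(X,Y) - H(Y) = 3.61 - 2.48 = 1.13

1.13 bits


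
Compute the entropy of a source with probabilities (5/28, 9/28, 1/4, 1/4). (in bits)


H = -sum(p_i * log2(p_i)). Terms: -(5/28)*log2(5/28) = 0.443826; -(9/28)*log2(9/28) = 0.526317; -(1/4)*log2(1/4) = 0.500000; -(1/4)*log2(1/4) = 0.500000. H = 0.443826 + 0.526317 + 0.500000 + 0.500000 = 1.9701

1.9701 bits


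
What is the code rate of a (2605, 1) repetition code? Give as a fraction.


Rate = k/n = 1/2605

1/2605


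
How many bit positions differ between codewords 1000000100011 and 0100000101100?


Count differing positions: ^ ^ . . . . . . . ^ ^ ^ ^ = 6 differences

6


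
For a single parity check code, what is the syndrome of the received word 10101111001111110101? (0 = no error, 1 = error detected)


Syndrome = XOR of all bits = 1 XOR 0 XOR 1 XOR 0 XOR 1 XOR 1 XOR 1 XOR 1 XOR 0 XOR 0 XOR 1 XOR 1 XOR 1 XOR 1 XOR 1 XOR 1 XOR 0 XOR 1 XOR 0 XOR 1 = 0

0


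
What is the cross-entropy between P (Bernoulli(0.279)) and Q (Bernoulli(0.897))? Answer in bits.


H(P,Q) = -p*log2(q) - (1-p)*log2(1-q). -0.279*log2(0.897) = 0.043753; -0.721*log2(0.103) = 2.364364. H(P,Q) = 0.043753 + 2.364364 = 2.4081

2.4081 bits


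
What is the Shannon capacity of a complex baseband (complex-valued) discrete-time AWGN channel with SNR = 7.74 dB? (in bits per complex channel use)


SNR_linear = 10^(7.74/10) = 5.9429; C = log2(1 + SNR_linear) = log2(1 + 5.9429) = 2.7955

2.7955 bits/channel use


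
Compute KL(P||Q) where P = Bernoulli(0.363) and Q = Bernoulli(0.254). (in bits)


KL = p*log2(p/q) + (1-p)*log2((1-p)/(1-q)) = 0.363*log2(0.363/0.254) + 0.637*log2(0.637/0.746) = 0.0418

0.0418 bits


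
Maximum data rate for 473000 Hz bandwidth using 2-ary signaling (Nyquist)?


Rate = 2 * B * log2(M) = 2 * 473000 * 1.0 = 946000.0

946000.0 bps


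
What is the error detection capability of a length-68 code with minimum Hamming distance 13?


Detection capability = d_min - 1 = 13 - 1 = 12

12 errors


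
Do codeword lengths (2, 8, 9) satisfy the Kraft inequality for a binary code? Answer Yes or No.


Kraft sum = sum(2^(-l_i)) = 0.2559, need <= 1. Result: satisfied (a binary prefix-free code with these lengths exists)

Yes


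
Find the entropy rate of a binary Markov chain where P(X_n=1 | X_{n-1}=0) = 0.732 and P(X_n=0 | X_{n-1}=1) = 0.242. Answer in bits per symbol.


Stationary distribution: pi_0 = p10/(p01+p10) = 0.2485, pi_1 = 0.7515. Entropy rate H' = pi_0*H(p01) + pi_1*H(p10) = 0.2485*0.8386 + 0.7515*0.7984 = 0.8083

0.8083 bits/symbol


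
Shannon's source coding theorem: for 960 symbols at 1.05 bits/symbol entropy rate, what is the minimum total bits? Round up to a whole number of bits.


Minimum bits >= n * H = 960 * 1.05 = 1008.0, rounded up to a whole number of bits = 1008

1008 bits


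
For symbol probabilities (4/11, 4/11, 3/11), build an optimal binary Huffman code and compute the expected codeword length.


Huffman construction (repeatedly merge the two least-probable nodes; each merge adds 1 bit to every symbol beneath it): 3/11 + 4/11 = 7/11; 4/11 + 7/11 = 1. Resulting codeword lengths (in the order the probabilities were given): (2, 1, 2). L_avg = sum(p_i * l_i) = 4/11*2 + 4/11*1 + 3/11*2 = 18/11 = 1.6364

1.6364 bits


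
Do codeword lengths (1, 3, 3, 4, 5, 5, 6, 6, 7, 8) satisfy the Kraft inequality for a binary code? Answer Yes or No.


Kraft sum = sum(2^(-l_i)) = 0.918, need <= 1. Result: satisfied (a binary prefix-free code with these lengths exists)

Yes


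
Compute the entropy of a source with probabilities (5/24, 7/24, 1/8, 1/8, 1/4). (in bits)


H = -sum(p_i * log2(p_i)). Terms: -(5/24)*log2(5/24) = 0.471466; -(7/24)*log2(7/24) = 0.518469; -(1/8)*log2(1/8) = 0.375000; -(1/8)*log2(1/8) = 0.375000; -(1/4)*log2(1/4) = 0.500000. H = 0.471466 + 0.518469 + 0.375000 + 0.375000 + 0.500000 = 2.2399

2.2399 bits


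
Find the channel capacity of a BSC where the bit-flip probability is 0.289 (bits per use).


H(p) = -p*log2(p) - (1-p)*log2(1-p) = -0.289*log2(0.289) - 0.711*log2(0.711) = 0.517558 + 0.349868 = 0.8674. C = 1 - H(p) = 1 - 0.8674 = 0.1326

0.1326 bits


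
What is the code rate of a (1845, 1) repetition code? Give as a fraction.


Rate = k/n = 1/1845

1/1845


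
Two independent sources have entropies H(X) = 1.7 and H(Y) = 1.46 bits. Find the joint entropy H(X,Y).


For independent variables, H(X,Y) = H(X) + H(Y) = 1.7 + 1.46 = 3.16

3.16 bits


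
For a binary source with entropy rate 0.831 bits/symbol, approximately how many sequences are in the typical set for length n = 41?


log2|A_typical| = nH = 41 * 0.831 = 34.071, so |A_typical| ~ 2^34.071 = 1.805e+10

1.805e+10


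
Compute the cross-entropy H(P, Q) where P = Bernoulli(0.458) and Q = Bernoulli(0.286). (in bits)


H(P,Q) = -p*log2(q) - (1-p)*log2(1-q). -0.458*log2(0.286) = 0.827108; -0.542*log2(0.714) = 0.263414. H(P,Q) = 0.827108 + 0.263414 = 1.0905

1.0905 bits


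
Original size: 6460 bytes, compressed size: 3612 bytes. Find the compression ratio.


Ratio = original / compressed = 6460 / 3612 = 1.7885

1.7885


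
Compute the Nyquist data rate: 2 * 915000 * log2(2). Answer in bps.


Rate = 2 * B * log2(M) = 2 * 915000 * 1.0 = 1830000.0

1830000.0 bps


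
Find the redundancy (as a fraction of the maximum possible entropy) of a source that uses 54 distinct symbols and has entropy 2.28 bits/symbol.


H_max = log2(K) = log2(54) = 5.7549 bits/symbol. Redundancy = 1 - H/H_max = 1 - 2.28/5.7549 = 1 - 0.3962 = 0.6038

0.6038


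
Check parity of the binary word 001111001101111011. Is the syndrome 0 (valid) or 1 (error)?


Syndrome = XOR of all bits = 0 XOR 0 XOR 1 XOR 1 XOR 1 XOR 1 XOR 0 XOR 0 XOR 1 XOR 1 XOR 0 XOR 1 XOR 1 XOR 1 XOR 1 XOR 0 XOR 1 XOR 1 = 0

0


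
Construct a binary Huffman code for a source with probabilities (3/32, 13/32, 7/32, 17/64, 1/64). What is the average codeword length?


Huffman construction (repeatedly merge the two least-probable nodes; each merge adds 1 bit to every symbol beneath it): 1/64 + 3/32 = 7/64; 7/64 + 7/32 = 21/64; 17/64 + 21/64 = 19/32; 13/32 + 19/32 = 1. Resulting codeword lengths (in the order the probabilities were given): (4, 1, 3, 2, 4). L_avg = sum(p_i * l_i) = 3/32*4 + 13/32*1 + 7/32*3 + 17/64*2 + 1/64*4 = 65/32 = 2.0312

2.0312 bits


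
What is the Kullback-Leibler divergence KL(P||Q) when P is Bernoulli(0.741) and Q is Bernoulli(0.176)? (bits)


KL = p*log2(p/q) + (1-p)*log2((1-p)/(1-q)) = 0.741*log2(0.741/0.176) + 0.259*log2(0.259/0.824) = 1.1043

1.1043 bits


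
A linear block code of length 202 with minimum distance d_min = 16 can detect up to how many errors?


Detection capability = d_min - 1 = 16 - 1 = 15

15 errors


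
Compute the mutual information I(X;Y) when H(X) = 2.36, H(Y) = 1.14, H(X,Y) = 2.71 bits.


I(X;Y) = H(X) + H(Y) - H(X,Y) = 2.36 + 1.14 - 2.71 = 0.79

0.79 bits


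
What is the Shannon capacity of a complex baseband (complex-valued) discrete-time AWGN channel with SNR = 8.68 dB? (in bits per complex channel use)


SNR_linear = 10^(8.68/10) = 7.379; C = log2(1 + SNR_linear) = log2(1 + 7.379) = 3.0668

3.0668 bits/channel use


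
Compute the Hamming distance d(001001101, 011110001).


Count differing positions: . ^ . ^ ^ ^ ^ . . = 5 differences

5


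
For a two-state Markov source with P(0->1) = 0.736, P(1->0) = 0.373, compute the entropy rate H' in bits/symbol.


Stationary distribution: pi_0 = p10/(p01+p10) = 0.3363, pi_1 = 0.6637. Entropy rate H' = pi_0*H(p01) + pi_1*H(p10) = 0.3363*0.8327 + 0.6637*0.9529 = 0.9125

0.9125 bits/symbol


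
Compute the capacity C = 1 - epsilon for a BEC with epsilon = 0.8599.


C = 1 - epsilon = 1 - 0.8599 = 0.1401

0.1401 bits


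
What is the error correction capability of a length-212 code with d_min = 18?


Correction capability = floor((d-1)/2) = floor((18-1)/2) = 8

8 errors


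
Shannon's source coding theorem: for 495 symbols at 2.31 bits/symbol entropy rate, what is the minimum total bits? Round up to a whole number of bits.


Minimum bits >= n * H = 495 * 2.31 = 1143.45, rounded up to a whole number of bits = 1144

1144 bits


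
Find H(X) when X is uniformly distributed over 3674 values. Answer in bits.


H = log2(n) = log2(3674) = 11.8431

11.8431 bits


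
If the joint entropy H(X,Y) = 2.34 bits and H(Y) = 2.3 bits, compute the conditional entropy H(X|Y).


H(X|Y) = H(X,Y) - H(Y) = 2.34 - 2.3 = 0.04

0.04 bits


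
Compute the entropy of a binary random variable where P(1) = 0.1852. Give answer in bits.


H = -p*log2(p) - (1-p)*log2(1-p). -0.1852*log2(0.1852) = 0.450563; -0.8148*log2(0.8148) = 0.240759. H = 0.450563 + 0.240759 = 0.6913

0.6913 bits


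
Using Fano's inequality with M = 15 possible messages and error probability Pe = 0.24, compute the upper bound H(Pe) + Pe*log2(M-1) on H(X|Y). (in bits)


H(Pe) = -Pe*log2(Pe) - (1-Pe)*log2(1-Pe) = -0.24*log2(0.24) - 0.76*log2(0.76) = 0.494134 + 0.300906 = 0.795. Pe*log2(M-1) = 0.24*log2(14) = 0.913765. Bound = H(Pe) + Pe*log2(M-1) = 0.494134 + 0.300906 + 0.913765 = 1.7088

1.7088 bits


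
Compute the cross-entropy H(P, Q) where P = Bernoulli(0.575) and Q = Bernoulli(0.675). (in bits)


H(P,Q) = -p*log2(q) - (1-p)*log2(1-q). -0.575*log2(0.675) = 0.326048; -0.425*log2(0.325) = 0.689133. H(P,Q) = 0.326048 + 0.689133 = 1.0152

1.0152 bits


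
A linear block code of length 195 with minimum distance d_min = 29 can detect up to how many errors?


Detection capability = d_min - 1 = 29 - 1 = 28

28 errors


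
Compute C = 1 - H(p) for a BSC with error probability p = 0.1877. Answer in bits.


H(p) = -p*log2(p) - (1-p)*log2(1-p) = -0.1877*log2(0.1877) - 0.8123*log2(0.8123) = 0.453014 + 0.243621 = 0.6966. C = 1 - H(p) = 1 - 0.6966 = 0.3034

0.3034 bits


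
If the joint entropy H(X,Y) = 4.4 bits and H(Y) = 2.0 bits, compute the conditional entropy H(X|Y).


H(X|Y) = H(X,Y) - H(Y) = 4.4 - 2.0 = 2.4

2.4 bits


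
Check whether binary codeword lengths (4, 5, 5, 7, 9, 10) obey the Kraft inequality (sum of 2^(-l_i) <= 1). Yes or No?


Kraft sum = sum(2^(-l_i)) = 0.1357, need <= 1. Result: satisfied (a binary prefix-free code with these lengths exists)

Yes


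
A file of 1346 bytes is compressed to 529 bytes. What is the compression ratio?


Ratio = original / compressed = 1346 / 529 = 2.5444

2.5444


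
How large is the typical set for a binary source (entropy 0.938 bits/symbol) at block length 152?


log2|A_typical| = nH = 152 * 0.938 = 142.576, so |A_typical| ~ 2^142.576 = 8.311e+42

8.311e+42


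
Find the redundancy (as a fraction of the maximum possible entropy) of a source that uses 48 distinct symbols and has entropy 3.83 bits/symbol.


H_max = log2(K) = log2(48) = 5.585 bits/symbol. Redundancy = 1 - H/H_max = 1 - 3.83/5.585 = 1 - 0.6858 = 0.3142

0.3142


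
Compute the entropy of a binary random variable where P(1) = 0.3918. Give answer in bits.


H = -p*log2(p) - (1-p)*log2(1-p). -0.3918*log2(0.3918) = 0.529639; -0.6082*log2(0.6082) = 0.436312. H = 0.529639 + 0.436312 = 0.966

0.966 bits


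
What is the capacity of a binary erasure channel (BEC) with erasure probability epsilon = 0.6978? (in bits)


C = 1 - epsilon = 1 - 0.6978 = 0.3022

0.3022 bits


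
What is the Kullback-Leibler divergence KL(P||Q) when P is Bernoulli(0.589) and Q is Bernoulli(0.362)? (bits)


KL = p*log2(p/q) + (1-p)*log2((1-p)/(1-q)) = 0.589*log2(0.589/0.362) + 0.411*log2(0.411/0.638) = 0.1529

0.1529 bits


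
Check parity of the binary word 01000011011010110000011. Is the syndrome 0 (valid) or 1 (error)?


Syndrome = XOR of all bits = 0 XOR 1 XOR 0 XOR 0 XOR 0 XOR 0 XOR 1 XOR 1 XOR 0 XOR 1 XOR 1 XOR 0 XOR 1 XOR 0 XOR 1 XOR 1 XOR 0 XOR 0 XOR 0 XOR 0 XOR 0 XOR 1 XOR 1 = 0

0


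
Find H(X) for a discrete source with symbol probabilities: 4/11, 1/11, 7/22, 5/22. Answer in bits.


H = -sum(p_i * log2(p_i)). Terms: -(4/11)*log2(4/11) = 0.530702; -(1/11)*log2(1/11) = 0.314494; -(7/22)*log2(7/22) = 0.525661; -(5/22)*log2(5/22) = 0.485796. H = 0.530702 + 0.314494 + 0.525661 + 0.485796 = 1.8567

1.8567 bits


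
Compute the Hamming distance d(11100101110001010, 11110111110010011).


Count differing positions: . . . ^ . . ^ . . . . . ^ ^ . . ^ = 5 differences

5


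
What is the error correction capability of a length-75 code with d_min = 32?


Correction capability = floor((d-1)/2) = floor((32-1)/2) = 15

15 errors


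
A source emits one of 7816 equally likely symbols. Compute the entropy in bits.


H = log2(n) = log2(7816) = 12.9322

12.9322 bits


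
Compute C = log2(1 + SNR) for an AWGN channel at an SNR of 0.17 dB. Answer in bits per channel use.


SNR_linear = 10^(0.17/10) = 1.0399; C = log2(1 + SNR_linear) = log2(1 + 1.0399) = 1.0285

1.0285 bits/channel use


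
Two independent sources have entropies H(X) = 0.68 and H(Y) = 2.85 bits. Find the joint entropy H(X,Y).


For independent variables, H(X,Y) = H(X) + H(Y) = 0.68 + 2.85 = 3.53

3.53 bits


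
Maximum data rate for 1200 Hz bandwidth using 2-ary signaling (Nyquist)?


Rate = 2 * B * log2(M) = 2 * 1200 * 1.0 = 2400.0

2400.0 bps


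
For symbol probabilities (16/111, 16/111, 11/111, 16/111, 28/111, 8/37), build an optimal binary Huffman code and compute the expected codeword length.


Huffman construction (repeatedly merge the two least-probable nodes; each merge adds 1 bit to every symbol beneath it): 11/111 + 16/111 = 9/37; 16/111 + 16/111 = 32/111; 8/37 + 9/37 = 17/37; 28/111 + 32/111 = 20/37; 17/37 + 20/37 = 1. Resulting codeword lengths (in the order the probabilities were given): (3, 3, 3, 3, 2, 2). L_avg = sum(p_i * l_i) = 16/111*3 + 16/111*3 + 11/111*3 + 16/111*3 + 28/111*2 + 8/37*2 = 281/111 = 2.5315

2.5315 bits


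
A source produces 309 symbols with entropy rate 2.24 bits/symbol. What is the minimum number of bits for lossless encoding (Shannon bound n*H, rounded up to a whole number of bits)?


Minimum bits >= n * H = 309 * 2.24 = 692.16, rounded up to a whole number of bits = 693

693 bits


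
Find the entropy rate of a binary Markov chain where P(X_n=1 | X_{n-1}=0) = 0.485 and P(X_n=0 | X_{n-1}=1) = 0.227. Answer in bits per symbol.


Stationary distribution: pi_0 = p10/(p01+p10) = 0.3188, pi_1 = 0.6812. Entropy rate H' = pi_0*H(p01) + pi_1*H(p10) = 0.3188*0.9994 + 0.6812*0.7727 = 0.845

0.845 bits/symbol


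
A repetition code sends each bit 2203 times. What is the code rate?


Rate = k/n = 1/2203

1/2203


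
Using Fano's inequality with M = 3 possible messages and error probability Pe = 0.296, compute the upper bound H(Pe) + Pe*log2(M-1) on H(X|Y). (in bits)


H(Pe) = -Pe*log2(Pe) - (1-Pe)*log2(1-Pe) = -0.296*log2(0.296) - 0.704*log2(0.704) = 0.519874 + 0.356472 = 0.8763. Pe*log2(M-1) = 0.296*log2(2) = 0.296000. Bound = H(Pe) + Pe*log2(M-1) = 0.519874 + 0.356472 + 0.296000 = 1.1723

1.1723 bits


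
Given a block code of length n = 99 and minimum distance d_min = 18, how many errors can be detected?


Detection capability = d_min - 1 = 18 - 1 = 17

17 errors


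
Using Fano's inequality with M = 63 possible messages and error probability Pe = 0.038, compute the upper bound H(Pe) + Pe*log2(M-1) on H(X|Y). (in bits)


H(Pe) = -Pe*log2(Pe) - (1-Pe)*log2(1-Pe) = -0.038*log2(0.038) - 0.962*log2(0.962) = 0.179279 + 0.053767 = 0.233. Pe*log2(M-1) = 0.038*log2(62) = 0.226259. Bound = H(Pe) + Pe*log2(M-1) = 0.179279 + 0.053767 + 0.226259 = 0.4593

0.4593 bits


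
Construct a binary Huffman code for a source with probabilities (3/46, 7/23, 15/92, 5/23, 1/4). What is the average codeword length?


Huffman construction (repeatedly merge the two least-probable nodes; each merge adds 1 bit to every symbol beneath it): 3/46 + 15/92 = 21/92; 5/23 + 21/92 = 41/92; 1/4 + 7/23 = 51/92; 41/92 + 51/92 = 1. Resulting codeword lengths (in the order the probabilities were given): (3, 2, 3, 2, 2). L_avg = sum(p_i * l_i) = 3/46*3 + 7/23*2 + 15/92*3 + 5/23*2 + 1/4*2 = 205/92 = 2.2283

2.2283 bits


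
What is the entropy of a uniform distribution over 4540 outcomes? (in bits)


H = log2(n) = log2(4540) = 12.1485

12.1485 bits


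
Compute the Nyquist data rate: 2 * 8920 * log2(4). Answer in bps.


Rate = 2 * B * log2(M) = 2 * 8920 * 2.0 = 35680.0

35680.0 bps


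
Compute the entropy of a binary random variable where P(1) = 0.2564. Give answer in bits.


H = -p*log2(p) - (1-p)*log2(1-p). -0.2564*log2(0.2564) = 0.503450; -0.7436*log2(0.7436) = 0.317816. H = 0.503450 + 0.317816 = 0.8213

0.8213 bits


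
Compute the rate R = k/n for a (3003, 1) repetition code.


Rate = k/n = 1/3003

1/3003


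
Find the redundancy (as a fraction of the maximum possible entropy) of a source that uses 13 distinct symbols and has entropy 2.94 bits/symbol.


H_max = log2(K) = log2(13) = 3.7004 bits/symbol. Redundancy = 1 - H/H_max = 1 - 2.94/3.7004 = 1 - 0.7945 = 0.2055

0.2055


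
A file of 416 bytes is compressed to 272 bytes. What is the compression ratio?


Ratio = original / compressed = 416 / 272 = 1.5294

1.5294


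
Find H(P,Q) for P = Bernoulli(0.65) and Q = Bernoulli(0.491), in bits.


H(P,Q) = -p*log2(q) - (1-p)*log2(1-q). -0.65*log2(0.491) = 0.667033; -0.35*log2(0.509) = 0.340992. H(P,Q) = 0.667033 + 0.340992 = 1.008

1.008 bits


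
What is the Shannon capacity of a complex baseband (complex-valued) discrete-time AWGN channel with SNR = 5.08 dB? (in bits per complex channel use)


SNR_linear = 10^(5.08/10) = 3.2211; C = log2(1 + SNR_linear) = log2(1 + 3.2211) = 2.0776

2.0776 bits/channel use


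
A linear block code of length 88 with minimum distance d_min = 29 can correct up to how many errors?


Correction capability = floor((d-1)/2) = floor((29-1)/2) = 14

14 errors


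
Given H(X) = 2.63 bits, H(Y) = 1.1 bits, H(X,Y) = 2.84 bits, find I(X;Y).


I(X;Y) = H(X) + H(Y) - H(X,Y) = 2.63 + 1.1 - 2.84 = 0.89

0.89 bits


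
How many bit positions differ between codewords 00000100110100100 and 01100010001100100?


Count differing positions: . ^ ^ . . ^ ^ . ^ ^ ^ . . . . . . = 7 differences

7


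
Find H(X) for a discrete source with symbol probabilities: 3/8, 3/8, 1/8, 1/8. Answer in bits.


H = -sum(p_i * log2(p_i)). Terms: -(3/8)*log2(3/8) = 0.530639; -(3/8)*log2(3/8) = 0.530639; -(1/8)*log2(1/8) = 0.375000; -(1/8)*log2(1/8) = 0.375000. H = 0.530639 + 0.530639 + 0.375000 + 0.375000 = 1.8113

1.8113 bits
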